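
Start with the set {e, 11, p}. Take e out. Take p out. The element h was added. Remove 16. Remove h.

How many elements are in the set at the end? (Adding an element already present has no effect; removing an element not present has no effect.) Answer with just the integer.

Tracking the set through each operation:
Start: {11, e, p}
Event 1 (remove e): removed. Set: {11, p}
Event 2 (remove p): removed. Set: {11}
Event 3 (add h): added. Set: {11, h}
Event 4 (remove 16): not present, no change. Set: {11, h}
Event 5 (remove h): removed. Set: {11}

Final set: {11} (size 1)

Answer: 1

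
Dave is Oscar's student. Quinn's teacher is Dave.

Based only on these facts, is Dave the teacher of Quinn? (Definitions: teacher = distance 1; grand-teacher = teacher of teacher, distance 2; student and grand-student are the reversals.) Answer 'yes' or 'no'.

Reconstructing the teacher chain from the given facts:
  Oscar -> Dave -> Quinn
(each arrow means 'teacher of the next')
Positions in the chain (0 = top):
  position of Oscar: 0
  position of Dave: 1
  position of Quinn: 2

Dave is at position 1, Quinn is at position 2; signed distance (j - i) = 1.
'teacher' requires j - i = 1. Actual distance is 1, so the relation HOLDS.

Answer: yes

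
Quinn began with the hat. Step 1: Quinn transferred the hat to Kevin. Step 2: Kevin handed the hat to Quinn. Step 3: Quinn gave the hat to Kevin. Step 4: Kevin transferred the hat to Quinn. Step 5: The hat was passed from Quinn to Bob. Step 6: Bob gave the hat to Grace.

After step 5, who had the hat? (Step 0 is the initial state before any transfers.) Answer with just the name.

Answer: Bob

Derivation:
Tracking the hat holder through step 5:
After step 0 (start): Quinn
After step 1: Kevin
After step 2: Quinn
After step 3: Kevin
After step 4: Quinn
After step 5: Bob

At step 5, the holder is Bob.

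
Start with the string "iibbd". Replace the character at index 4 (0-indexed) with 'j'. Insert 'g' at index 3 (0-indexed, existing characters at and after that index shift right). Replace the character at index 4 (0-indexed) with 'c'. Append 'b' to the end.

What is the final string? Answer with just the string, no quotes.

Answer: iibgcjb

Derivation:
Applying each edit step by step:
Start: "iibbd"
Op 1 (replace idx 4: 'd' -> 'j'): "iibbd" -> "iibbj"
Op 2 (insert 'g' at idx 3): "iibbj" -> "iibgbj"
Op 3 (replace idx 4: 'b' -> 'c'): "iibgbj" -> "iibgcj"
Op 4 (append 'b'): "iibgcj" -> "iibgcjb"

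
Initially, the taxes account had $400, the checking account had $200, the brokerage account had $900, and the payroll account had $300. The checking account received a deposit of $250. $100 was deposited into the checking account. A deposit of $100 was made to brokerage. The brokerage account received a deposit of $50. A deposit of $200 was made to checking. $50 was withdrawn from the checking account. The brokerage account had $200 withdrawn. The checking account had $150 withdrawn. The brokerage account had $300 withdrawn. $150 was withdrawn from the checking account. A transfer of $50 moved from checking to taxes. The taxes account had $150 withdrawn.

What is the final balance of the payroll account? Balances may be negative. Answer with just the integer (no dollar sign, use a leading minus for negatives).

Answer: 300

Derivation:
Tracking account balances step by step:
Start: taxes=400, checking=200, brokerage=900, payroll=300
Event 1 (deposit 250 to checking): checking: 200 + 250 = 450. Balances: taxes=400, checking=450, brokerage=900, payroll=300
Event 2 (deposit 100 to checking): checking: 450 + 100 = 550. Balances: taxes=400, checking=550, brokerage=900, payroll=300
Event 3 (deposit 100 to brokerage): brokerage: 900 + 100 = 1000. Balances: taxes=400, checking=550, brokerage=1000, payroll=300
Event 4 (deposit 50 to brokerage): brokerage: 1000 + 50 = 1050. Balances: taxes=400, checking=550, brokerage=1050, payroll=300
Event 5 (deposit 200 to checking): checking: 550 + 200 = 750. Balances: taxes=400, checking=750, brokerage=1050, payroll=300
Event 6 (withdraw 50 from checking): checking: 750 - 50 = 700. Balances: taxes=400, checking=700, brokerage=1050, payroll=300
Event 7 (withdraw 200 from brokerage): brokerage: 1050 - 200 = 850. Balances: taxes=400, checking=700, brokerage=850, payroll=300
Event 8 (withdraw 150 from checking): checking: 700 - 150 = 550. Balances: taxes=400, checking=550, brokerage=850, payroll=300
Event 9 (withdraw 300 from brokerage): brokerage: 850 - 300 = 550. Balances: taxes=400, checking=550, brokerage=550, payroll=300
Event 10 (withdraw 150 from checking): checking: 550 - 150 = 400. Balances: taxes=400, checking=400, brokerage=550, payroll=300
Event 11 (transfer 50 checking -> taxes): checking: 400 - 50 = 350, taxes: 400 + 50 = 450. Balances: taxes=450, checking=350, brokerage=550, payroll=300
Event 12 (withdraw 150 from taxes): taxes: 450 - 150 = 300. Balances: taxes=300, checking=350, brokerage=550, payroll=300

Final balance of payroll: 300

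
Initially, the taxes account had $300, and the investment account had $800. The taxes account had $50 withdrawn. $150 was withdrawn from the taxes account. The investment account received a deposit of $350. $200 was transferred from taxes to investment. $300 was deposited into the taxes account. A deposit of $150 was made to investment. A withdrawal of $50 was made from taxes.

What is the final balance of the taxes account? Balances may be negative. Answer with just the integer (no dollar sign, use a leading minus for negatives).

Tracking account balances step by step:
Start: taxes=300, investment=800
Event 1 (withdraw 50 from taxes): taxes: 300 - 50 = 250. Balances: taxes=250, investment=800
Event 2 (withdraw 150 from taxes): taxes: 250 - 150 = 100. Balances: taxes=100, investment=800
Event 3 (deposit 350 to investment): investment: 800 + 350 = 1150. Balances: taxes=100, investment=1150
Event 4 (transfer 200 taxes -> investment): taxes: 100 - 200 = -100, investment: 1150 + 200 = 1350. Balances: taxes=-100, investment=1350
Event 5 (deposit 300 to taxes): taxes: -100 + 300 = 200. Balances: taxes=200, investment=1350
Event 6 (deposit 150 to investment): investment: 1350 + 150 = 1500. Balances: taxes=200, investment=1500
Event 7 (withdraw 50 from taxes): taxes: 200 - 50 = 150. Balances: taxes=150, investment=1500

Final balance of taxes: 150

Answer: 150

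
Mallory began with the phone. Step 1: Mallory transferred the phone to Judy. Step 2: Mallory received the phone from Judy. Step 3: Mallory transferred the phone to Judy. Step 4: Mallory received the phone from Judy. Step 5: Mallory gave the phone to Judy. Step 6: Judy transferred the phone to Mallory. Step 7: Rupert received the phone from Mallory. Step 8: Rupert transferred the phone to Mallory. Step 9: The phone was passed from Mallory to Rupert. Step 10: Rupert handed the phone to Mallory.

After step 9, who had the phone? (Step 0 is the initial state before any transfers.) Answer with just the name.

Tracking the phone holder through step 9:
After step 0 (start): Mallory
After step 1: Judy
After step 2: Mallory
After step 3: Judy
After step 4: Mallory
After step 5: Judy
After step 6: Mallory
After step 7: Rupert
After step 8: Mallory
After step 9: Rupert

At step 9, the holder is Rupert.

Answer: Rupert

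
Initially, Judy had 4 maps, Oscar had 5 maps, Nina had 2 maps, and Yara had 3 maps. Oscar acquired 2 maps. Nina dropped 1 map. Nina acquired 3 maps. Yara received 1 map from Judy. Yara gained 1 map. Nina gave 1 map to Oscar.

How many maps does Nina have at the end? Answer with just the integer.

Answer: 3

Derivation:
Tracking counts step by step:
Start: Judy=4, Oscar=5, Nina=2, Yara=3
Event 1 (Oscar +2): Oscar: 5 -> 7. State: Judy=4, Oscar=7, Nina=2, Yara=3
Event 2 (Nina -1): Nina: 2 -> 1. State: Judy=4, Oscar=7, Nina=1, Yara=3
Event 3 (Nina +3): Nina: 1 -> 4. State: Judy=4, Oscar=7, Nina=4, Yara=3
Event 4 (Judy -> Yara, 1): Judy: 4 -> 3, Yara: 3 -> 4. State: Judy=3, Oscar=7, Nina=4, Yara=4
Event 5 (Yara +1): Yara: 4 -> 5. State: Judy=3, Oscar=7, Nina=4, Yara=5
Event 6 (Nina -> Oscar, 1): Nina: 4 -> 3, Oscar: 7 -> 8. State: Judy=3, Oscar=8, Nina=3, Yara=5

Nina's final count: 3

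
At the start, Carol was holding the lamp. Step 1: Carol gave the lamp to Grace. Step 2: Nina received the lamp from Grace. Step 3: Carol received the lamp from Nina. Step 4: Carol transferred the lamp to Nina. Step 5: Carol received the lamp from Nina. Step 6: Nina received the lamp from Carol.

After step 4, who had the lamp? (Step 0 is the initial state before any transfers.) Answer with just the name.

Tracking the lamp holder through step 4:
After step 0 (start): Carol
After step 1: Grace
After step 2: Nina
After step 3: Carol
After step 4: Nina

At step 4, the holder is Nina.

Answer: Nina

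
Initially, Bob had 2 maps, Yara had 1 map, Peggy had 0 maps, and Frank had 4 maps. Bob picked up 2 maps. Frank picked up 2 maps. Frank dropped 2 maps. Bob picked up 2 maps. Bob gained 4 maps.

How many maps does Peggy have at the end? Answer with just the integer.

Tracking counts step by step:
Start: Bob=2, Yara=1, Peggy=0, Frank=4
Event 1 (Bob +2): Bob: 2 -> 4. State: Bob=4, Yara=1, Peggy=0, Frank=4
Event 2 (Frank +2): Frank: 4 -> 6. State: Bob=4, Yara=1, Peggy=0, Frank=6
Event 3 (Frank -2): Frank: 6 -> 4. State: Bob=4, Yara=1, Peggy=0, Frank=4
Event 4 (Bob +2): Bob: 4 -> 6. State: Bob=6, Yara=1, Peggy=0, Frank=4
Event 5 (Bob +4): Bob: 6 -> 10. State: Bob=10, Yara=1, Peggy=0, Frank=4

Peggy's final count: 0

Answer: 0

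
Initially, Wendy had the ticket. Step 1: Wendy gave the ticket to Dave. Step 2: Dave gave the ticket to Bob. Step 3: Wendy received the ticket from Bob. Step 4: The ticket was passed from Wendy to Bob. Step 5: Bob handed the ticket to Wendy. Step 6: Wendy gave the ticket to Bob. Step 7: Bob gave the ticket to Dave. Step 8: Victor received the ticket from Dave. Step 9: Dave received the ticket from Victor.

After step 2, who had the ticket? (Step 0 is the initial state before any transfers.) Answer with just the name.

Answer: Bob

Derivation:
Tracking the ticket holder through step 2:
After step 0 (start): Wendy
After step 1: Dave
After step 2: Bob

At step 2, the holder is Bob.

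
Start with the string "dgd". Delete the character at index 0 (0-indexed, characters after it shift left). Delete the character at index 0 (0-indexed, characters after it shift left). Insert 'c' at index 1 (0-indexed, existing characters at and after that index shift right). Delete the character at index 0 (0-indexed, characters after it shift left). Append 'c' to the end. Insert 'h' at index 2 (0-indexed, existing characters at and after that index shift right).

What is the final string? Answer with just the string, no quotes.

Answer: cch

Derivation:
Applying each edit step by step:
Start: "dgd"
Op 1 (delete idx 0 = 'd'): "dgd" -> "gd"
Op 2 (delete idx 0 = 'g'): "gd" -> "d"
Op 3 (insert 'c' at idx 1): "d" -> "dc"
Op 4 (delete idx 0 = 'd'): "dc" -> "c"
Op 5 (append 'c'): "c" -> "cc"
Op 6 (insert 'h' at idx 2): "cc" -> "cch"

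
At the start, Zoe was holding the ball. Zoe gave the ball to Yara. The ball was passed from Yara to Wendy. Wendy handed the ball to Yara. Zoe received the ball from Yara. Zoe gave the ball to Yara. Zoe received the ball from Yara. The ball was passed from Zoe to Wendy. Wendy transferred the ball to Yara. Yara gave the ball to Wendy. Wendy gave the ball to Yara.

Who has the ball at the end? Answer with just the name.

Answer: Yara

Derivation:
Tracking the ball through each event:
Start: Zoe has the ball.
After event 1: Yara has the ball.
After event 2: Wendy has the ball.
After event 3: Yara has the ball.
After event 4: Zoe has the ball.
After event 5: Yara has the ball.
After event 6: Zoe has the ball.
After event 7: Wendy has the ball.
After event 8: Yara has the ball.
After event 9: Wendy has the ball.
After event 10: Yara has the ball.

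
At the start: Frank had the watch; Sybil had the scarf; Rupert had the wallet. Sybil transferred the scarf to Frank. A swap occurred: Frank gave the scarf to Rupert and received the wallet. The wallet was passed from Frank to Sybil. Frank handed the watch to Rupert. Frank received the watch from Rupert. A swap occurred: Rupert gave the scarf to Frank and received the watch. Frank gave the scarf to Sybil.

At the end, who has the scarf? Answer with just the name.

Tracking all object holders:
Start: watch:Frank, scarf:Sybil, wallet:Rupert
Event 1 (give scarf: Sybil -> Frank). State: watch:Frank, scarf:Frank, wallet:Rupert
Event 2 (swap scarf<->wallet: now scarf:Rupert, wallet:Frank). State: watch:Frank, scarf:Rupert, wallet:Frank
Event 3 (give wallet: Frank -> Sybil). State: watch:Frank, scarf:Rupert, wallet:Sybil
Event 4 (give watch: Frank -> Rupert). State: watch:Rupert, scarf:Rupert, wallet:Sybil
Event 5 (give watch: Rupert -> Frank). State: watch:Frank, scarf:Rupert, wallet:Sybil
Event 6 (swap scarf<->watch: now scarf:Frank, watch:Rupert). State: watch:Rupert, scarf:Frank, wallet:Sybil
Event 7 (give scarf: Frank -> Sybil). State: watch:Rupert, scarf:Sybil, wallet:Sybil

Final state: watch:Rupert, scarf:Sybil, wallet:Sybil
The scarf is held by Sybil.

Answer: Sybil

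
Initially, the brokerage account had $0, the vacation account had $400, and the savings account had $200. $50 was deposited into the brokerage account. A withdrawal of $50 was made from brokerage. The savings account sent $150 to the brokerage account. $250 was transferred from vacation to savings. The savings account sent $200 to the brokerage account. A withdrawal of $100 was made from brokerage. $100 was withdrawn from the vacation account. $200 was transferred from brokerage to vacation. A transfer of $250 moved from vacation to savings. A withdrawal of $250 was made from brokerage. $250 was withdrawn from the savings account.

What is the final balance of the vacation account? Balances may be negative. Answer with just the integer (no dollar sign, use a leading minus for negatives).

Tracking account balances step by step:
Start: brokerage=0, vacation=400, savings=200
Event 1 (deposit 50 to brokerage): brokerage: 0 + 50 = 50. Balances: brokerage=50, vacation=400, savings=200
Event 2 (withdraw 50 from brokerage): brokerage: 50 - 50 = 0. Balances: brokerage=0, vacation=400, savings=200
Event 3 (transfer 150 savings -> brokerage): savings: 200 - 150 = 50, brokerage: 0 + 150 = 150. Balances: brokerage=150, vacation=400, savings=50
Event 4 (transfer 250 vacation -> savings): vacation: 400 - 250 = 150, savings: 50 + 250 = 300. Balances: brokerage=150, vacation=150, savings=300
Event 5 (transfer 200 savings -> brokerage): savings: 300 - 200 = 100, brokerage: 150 + 200 = 350. Balances: brokerage=350, vacation=150, savings=100
Event 6 (withdraw 100 from brokerage): brokerage: 350 - 100 = 250. Balances: brokerage=250, vacation=150, savings=100
Event 7 (withdraw 100 from vacation): vacation: 150 - 100 = 50. Balances: brokerage=250, vacation=50, savings=100
Event 8 (transfer 200 brokerage -> vacation): brokerage: 250 - 200 = 50, vacation: 50 + 200 = 250. Balances: brokerage=50, vacation=250, savings=100
Event 9 (transfer 250 vacation -> savings): vacation: 250 - 250 = 0, savings: 100 + 250 = 350. Balances: brokerage=50, vacation=0, savings=350
Event 10 (withdraw 250 from brokerage): brokerage: 50 - 250 = -200. Balances: brokerage=-200, vacation=0, savings=350
Event 11 (withdraw 250 from savings): savings: 350 - 250 = 100. Balances: brokerage=-200, vacation=0, savings=100

Final balance of vacation: 0

Answer: 0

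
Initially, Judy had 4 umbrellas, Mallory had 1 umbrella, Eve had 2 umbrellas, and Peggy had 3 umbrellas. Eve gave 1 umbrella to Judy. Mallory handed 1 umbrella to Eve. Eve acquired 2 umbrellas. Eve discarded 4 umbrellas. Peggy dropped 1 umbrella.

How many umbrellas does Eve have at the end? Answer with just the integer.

Tracking counts step by step:
Start: Judy=4, Mallory=1, Eve=2, Peggy=3
Event 1 (Eve -> Judy, 1): Eve: 2 -> 1, Judy: 4 -> 5. State: Judy=5, Mallory=1, Eve=1, Peggy=3
Event 2 (Mallory -> Eve, 1): Mallory: 1 -> 0, Eve: 1 -> 2. State: Judy=5, Mallory=0, Eve=2, Peggy=3
Event 3 (Eve +2): Eve: 2 -> 4. State: Judy=5, Mallory=0, Eve=4, Peggy=3
Event 4 (Eve -4): Eve: 4 -> 0. State: Judy=5, Mallory=0, Eve=0, Peggy=3
Event 5 (Peggy -1): Peggy: 3 -> 2. State: Judy=5, Mallory=0, Eve=0, Peggy=2

Eve's final count: 0

Answer: 0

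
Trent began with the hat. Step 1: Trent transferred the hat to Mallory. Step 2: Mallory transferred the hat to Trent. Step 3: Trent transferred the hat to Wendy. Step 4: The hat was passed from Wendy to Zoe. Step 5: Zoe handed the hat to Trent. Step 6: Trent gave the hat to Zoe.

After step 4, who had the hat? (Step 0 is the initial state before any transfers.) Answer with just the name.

Answer: Zoe

Derivation:
Tracking the hat holder through step 4:
After step 0 (start): Trent
After step 1: Mallory
After step 2: Trent
After step 3: Wendy
After step 4: Zoe

At step 4, the holder is Zoe.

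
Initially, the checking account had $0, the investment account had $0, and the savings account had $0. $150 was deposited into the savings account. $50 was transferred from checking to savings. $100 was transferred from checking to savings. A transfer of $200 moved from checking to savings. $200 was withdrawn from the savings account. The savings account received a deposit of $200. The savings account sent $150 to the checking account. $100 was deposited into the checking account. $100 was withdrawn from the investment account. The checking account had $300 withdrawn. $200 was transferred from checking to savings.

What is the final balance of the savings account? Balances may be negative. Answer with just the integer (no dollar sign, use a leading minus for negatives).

Tracking account balances step by step:
Start: checking=0, investment=0, savings=0
Event 1 (deposit 150 to savings): savings: 0 + 150 = 150. Balances: checking=0, investment=0, savings=150
Event 2 (transfer 50 checking -> savings): checking: 0 - 50 = -50, savings: 150 + 50 = 200. Balances: checking=-50, investment=0, savings=200
Event 3 (transfer 100 checking -> savings): checking: -50 - 100 = -150, savings: 200 + 100 = 300. Balances: checking=-150, investment=0, savings=300
Event 4 (transfer 200 checking -> savings): checking: -150 - 200 = -350, savings: 300 + 200 = 500. Balances: checking=-350, investment=0, savings=500
Event 5 (withdraw 200 from savings): savings: 500 - 200 = 300. Balances: checking=-350, investment=0, savings=300
Event 6 (deposit 200 to savings): savings: 300 + 200 = 500. Balances: checking=-350, investment=0, savings=500
Event 7 (transfer 150 savings -> checking): savings: 500 - 150 = 350, checking: -350 + 150 = -200. Balances: checking=-200, investment=0, savings=350
Event 8 (deposit 100 to checking): checking: -200 + 100 = -100. Balances: checking=-100, investment=0, savings=350
Event 9 (withdraw 100 from investment): investment: 0 - 100 = -100. Balances: checking=-100, investment=-100, savings=350
Event 10 (withdraw 300 from checking): checking: -100 - 300 = -400. Balances: checking=-400, investment=-100, savings=350
Event 11 (transfer 200 checking -> savings): checking: -400 - 200 = -600, savings: 350 + 200 = 550. Balances: checking=-600, investment=-100, savings=550

Final balance of savings: 550

Answer: 550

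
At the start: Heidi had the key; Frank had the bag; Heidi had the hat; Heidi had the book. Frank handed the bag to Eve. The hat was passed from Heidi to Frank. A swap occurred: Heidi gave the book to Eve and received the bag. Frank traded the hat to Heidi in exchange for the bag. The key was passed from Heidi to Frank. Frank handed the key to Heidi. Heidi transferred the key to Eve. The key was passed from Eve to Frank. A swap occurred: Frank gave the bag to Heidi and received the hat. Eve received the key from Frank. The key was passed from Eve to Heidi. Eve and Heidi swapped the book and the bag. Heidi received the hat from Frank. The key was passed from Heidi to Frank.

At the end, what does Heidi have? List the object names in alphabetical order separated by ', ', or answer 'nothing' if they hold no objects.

Tracking all object holders:
Start: key:Heidi, bag:Frank, hat:Heidi, book:Heidi
Event 1 (give bag: Frank -> Eve). State: key:Heidi, bag:Eve, hat:Heidi, book:Heidi
Event 2 (give hat: Heidi -> Frank). State: key:Heidi, bag:Eve, hat:Frank, book:Heidi
Event 3 (swap book<->bag: now book:Eve, bag:Heidi). State: key:Heidi, bag:Heidi, hat:Frank, book:Eve
Event 4 (swap hat<->bag: now hat:Heidi, bag:Frank). State: key:Heidi, bag:Frank, hat:Heidi, book:Eve
Event 5 (give key: Heidi -> Frank). State: key:Frank, bag:Frank, hat:Heidi, book:Eve
Event 6 (give key: Frank -> Heidi). State: key:Heidi, bag:Frank, hat:Heidi, book:Eve
Event 7 (give key: Heidi -> Eve). State: key:Eve, bag:Frank, hat:Heidi, book:Eve
Event 8 (give key: Eve -> Frank). State: key:Frank, bag:Frank, hat:Heidi, book:Eve
Event 9 (swap bag<->hat: now bag:Heidi, hat:Frank). State: key:Frank, bag:Heidi, hat:Frank, book:Eve
Event 10 (give key: Frank -> Eve). State: key:Eve, bag:Heidi, hat:Frank, book:Eve
Event 11 (give key: Eve -> Heidi). State: key:Heidi, bag:Heidi, hat:Frank, book:Eve
Event 12 (swap book<->bag: now book:Heidi, bag:Eve). State: key:Heidi, bag:Eve, hat:Frank, book:Heidi
Event 13 (give hat: Frank -> Heidi). State: key:Heidi, bag:Eve, hat:Heidi, book:Heidi
Event 14 (give key: Heidi -> Frank). State: key:Frank, bag:Eve, hat:Heidi, book:Heidi

Final state: key:Frank, bag:Eve, hat:Heidi, book:Heidi
Heidi holds: book, hat.

Answer: book, hat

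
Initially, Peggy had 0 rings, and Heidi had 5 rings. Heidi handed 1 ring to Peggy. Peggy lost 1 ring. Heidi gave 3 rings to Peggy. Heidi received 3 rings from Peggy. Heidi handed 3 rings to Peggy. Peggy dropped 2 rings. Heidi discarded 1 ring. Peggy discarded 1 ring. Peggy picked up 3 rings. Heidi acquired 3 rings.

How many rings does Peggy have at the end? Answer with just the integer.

Answer: 3

Derivation:
Tracking counts step by step:
Start: Peggy=0, Heidi=5
Event 1 (Heidi -> Peggy, 1): Heidi: 5 -> 4, Peggy: 0 -> 1. State: Peggy=1, Heidi=4
Event 2 (Peggy -1): Peggy: 1 -> 0. State: Peggy=0, Heidi=4
Event 3 (Heidi -> Peggy, 3): Heidi: 4 -> 1, Peggy: 0 -> 3. State: Peggy=3, Heidi=1
Event 4 (Peggy -> Heidi, 3): Peggy: 3 -> 0, Heidi: 1 -> 4. State: Peggy=0, Heidi=4
Event 5 (Heidi -> Peggy, 3): Heidi: 4 -> 1, Peggy: 0 -> 3. State: Peggy=3, Heidi=1
Event 6 (Peggy -2): Peggy: 3 -> 1. State: Peggy=1, Heidi=1
Event 7 (Heidi -1): Heidi: 1 -> 0. State: Peggy=1, Heidi=0
Event 8 (Peggy -1): Peggy: 1 -> 0. State: Peggy=0, Heidi=0
Event 9 (Peggy +3): Peggy: 0 -> 3. State: Peggy=3, Heidi=0
Event 10 (Heidi +3): Heidi: 0 -> 3. State: Peggy=3, Heidi=3

Peggy's final count: 3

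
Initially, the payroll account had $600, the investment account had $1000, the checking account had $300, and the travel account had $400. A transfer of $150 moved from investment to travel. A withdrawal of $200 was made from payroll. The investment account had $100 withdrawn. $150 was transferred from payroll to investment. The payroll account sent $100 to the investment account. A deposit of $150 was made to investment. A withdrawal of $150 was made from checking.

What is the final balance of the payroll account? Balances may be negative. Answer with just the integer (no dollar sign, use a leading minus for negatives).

Answer: 150

Derivation:
Tracking account balances step by step:
Start: payroll=600, investment=1000, checking=300, travel=400
Event 1 (transfer 150 investment -> travel): investment: 1000 - 150 = 850, travel: 400 + 150 = 550. Balances: payroll=600, investment=850, checking=300, travel=550
Event 2 (withdraw 200 from payroll): payroll: 600 - 200 = 400. Balances: payroll=400, investment=850, checking=300, travel=550
Event 3 (withdraw 100 from investment): investment: 850 - 100 = 750. Balances: payroll=400, investment=750, checking=300, travel=550
Event 4 (transfer 150 payroll -> investment): payroll: 400 - 150 = 250, investment: 750 + 150 = 900. Balances: payroll=250, investment=900, checking=300, travel=550
Event 5 (transfer 100 payroll -> investment): payroll: 250 - 100 = 150, investment: 900 + 100 = 1000. Balances: payroll=150, investment=1000, checking=300, travel=550
Event 6 (deposit 150 to investment): investment: 1000 + 150 = 1150. Balances: payroll=150, investment=1150, checking=300, travel=550
Event 7 (withdraw 150 from checking): checking: 300 - 150 = 150. Balances: payroll=150, investment=1150, checking=150, travel=550

Final balance of payroll: 150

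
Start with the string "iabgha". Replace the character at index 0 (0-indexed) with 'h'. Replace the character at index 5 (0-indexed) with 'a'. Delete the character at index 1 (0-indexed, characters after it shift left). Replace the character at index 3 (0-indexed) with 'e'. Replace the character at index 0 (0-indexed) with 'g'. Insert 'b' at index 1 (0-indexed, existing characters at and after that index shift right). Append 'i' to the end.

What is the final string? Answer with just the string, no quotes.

Answer: gbbgeai

Derivation:
Applying each edit step by step:
Start: "iabgha"
Op 1 (replace idx 0: 'i' -> 'h'): "iabgha" -> "habgha"
Op 2 (replace idx 5: 'a' -> 'a'): "habgha" -> "habgha"
Op 3 (delete idx 1 = 'a'): "habgha" -> "hbgha"
Op 4 (replace idx 3: 'h' -> 'e'): "hbgha" -> "hbgea"
Op 5 (replace idx 0: 'h' -> 'g'): "hbgea" -> "gbgea"
Op 6 (insert 'b' at idx 1): "gbgea" -> "gbbgea"
Op 7 (append 'i'): "gbbgea" -> "gbbgeai"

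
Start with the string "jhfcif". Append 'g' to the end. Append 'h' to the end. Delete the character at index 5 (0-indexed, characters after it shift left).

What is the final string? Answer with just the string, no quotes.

Applying each edit step by step:
Start: "jhfcif"
Op 1 (append 'g'): "jhfcif" -> "jhfcifg"
Op 2 (append 'h'): "jhfcifg" -> "jhfcifgh"
Op 3 (delete idx 5 = 'f'): "jhfcifgh" -> "jhfcigh"

Answer: jhfcigh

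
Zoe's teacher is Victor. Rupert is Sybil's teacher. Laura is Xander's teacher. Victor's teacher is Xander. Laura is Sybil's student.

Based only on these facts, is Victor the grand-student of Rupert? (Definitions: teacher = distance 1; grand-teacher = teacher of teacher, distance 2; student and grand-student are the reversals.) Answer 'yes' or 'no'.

Reconstructing the teacher chain from the given facts:
  Rupert -> Sybil -> Laura -> Xander -> Victor -> Zoe
(each arrow means 'teacher of the next')
Positions in the chain (0 = top):
  position of Rupert: 0
  position of Sybil: 1
  position of Laura: 2
  position of Xander: 3
  position of Victor: 4
  position of Zoe: 5

Victor is at position 4, Rupert is at position 0; signed distance (j - i) = -4.
'grand-student' requires j - i = -2. Actual distance is -4, so the relation does NOT hold.

Answer: no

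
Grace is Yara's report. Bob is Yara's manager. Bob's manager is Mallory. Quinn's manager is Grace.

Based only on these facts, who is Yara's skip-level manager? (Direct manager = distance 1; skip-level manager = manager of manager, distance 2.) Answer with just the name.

Reconstructing the manager chain from the given facts:
  Mallory -> Bob -> Yara -> Grace -> Quinn
(each arrow means 'manager of the next')
Positions in the chain (0 = top):
  position of Mallory: 0
  position of Bob: 1
  position of Yara: 2
  position of Grace: 3
  position of Quinn: 4

Yara is at position 2; the skip-level manager is 2 steps up the chain, i.e. position 0: Mallory.

Answer: Mallory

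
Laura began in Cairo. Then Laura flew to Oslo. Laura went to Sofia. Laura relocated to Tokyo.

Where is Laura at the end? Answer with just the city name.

Answer: Tokyo

Derivation:
Tracking Laura's location:
Start: Laura is in Cairo.
After move 1: Cairo -> Oslo. Laura is in Oslo.
After move 2: Oslo -> Sofia. Laura is in Sofia.
After move 3: Sofia -> Tokyo. Laura is in Tokyo.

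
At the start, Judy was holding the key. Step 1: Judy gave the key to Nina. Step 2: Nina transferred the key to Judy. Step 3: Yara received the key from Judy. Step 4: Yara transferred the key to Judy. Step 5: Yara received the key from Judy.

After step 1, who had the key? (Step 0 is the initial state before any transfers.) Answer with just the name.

Answer: Nina

Derivation:
Tracking the key holder through step 1:
After step 0 (start): Judy
After step 1: Nina

At step 1, the holder is Nina.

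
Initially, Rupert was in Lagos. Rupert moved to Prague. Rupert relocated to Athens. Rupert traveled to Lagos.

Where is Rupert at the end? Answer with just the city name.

Tracking Rupert's location:
Start: Rupert is in Lagos.
After move 1: Lagos -> Prague. Rupert is in Prague.
After move 2: Prague -> Athens. Rupert is in Athens.
After move 3: Athens -> Lagos. Rupert is in Lagos.

Answer: Lagos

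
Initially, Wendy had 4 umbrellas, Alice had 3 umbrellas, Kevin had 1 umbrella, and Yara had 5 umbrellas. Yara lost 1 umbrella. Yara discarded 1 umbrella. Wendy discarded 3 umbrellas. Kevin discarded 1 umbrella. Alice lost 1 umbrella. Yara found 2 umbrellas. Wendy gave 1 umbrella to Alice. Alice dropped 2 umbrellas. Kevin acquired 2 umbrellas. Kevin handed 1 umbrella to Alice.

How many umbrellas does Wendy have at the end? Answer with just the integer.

Answer: 0

Derivation:
Tracking counts step by step:
Start: Wendy=4, Alice=3, Kevin=1, Yara=5
Event 1 (Yara -1): Yara: 5 -> 4. State: Wendy=4, Alice=3, Kevin=1, Yara=4
Event 2 (Yara -1): Yara: 4 -> 3. State: Wendy=4, Alice=3, Kevin=1, Yara=3
Event 3 (Wendy -3): Wendy: 4 -> 1. State: Wendy=1, Alice=3, Kevin=1, Yara=3
Event 4 (Kevin -1): Kevin: 1 -> 0. State: Wendy=1, Alice=3, Kevin=0, Yara=3
Event 5 (Alice -1): Alice: 3 -> 2. State: Wendy=1, Alice=2, Kevin=0, Yara=3
Event 6 (Yara +2): Yara: 3 -> 5. State: Wendy=1, Alice=2, Kevin=0, Yara=5
Event 7 (Wendy -> Alice, 1): Wendy: 1 -> 0, Alice: 2 -> 3. State: Wendy=0, Alice=3, Kevin=0, Yara=5
Event 8 (Alice -2): Alice: 3 -> 1. State: Wendy=0, Alice=1, Kevin=0, Yara=5
Event 9 (Kevin +2): Kevin: 0 -> 2. State: Wendy=0, Alice=1, Kevin=2, Yara=5
Event 10 (Kevin -> Alice, 1): Kevin: 2 -> 1, Alice: 1 -> 2. State: Wendy=0, Alice=2, Kevin=1, Yara=5

Wendy's final count: 0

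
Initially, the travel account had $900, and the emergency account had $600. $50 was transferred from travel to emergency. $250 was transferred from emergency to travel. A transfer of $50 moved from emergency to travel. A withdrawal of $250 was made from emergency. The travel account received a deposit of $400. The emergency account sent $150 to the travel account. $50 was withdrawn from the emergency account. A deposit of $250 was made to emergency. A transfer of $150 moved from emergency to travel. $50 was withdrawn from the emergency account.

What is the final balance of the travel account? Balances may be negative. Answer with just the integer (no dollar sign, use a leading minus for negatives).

Tracking account balances step by step:
Start: travel=900, emergency=600
Event 1 (transfer 50 travel -> emergency): travel: 900 - 50 = 850, emergency: 600 + 50 = 650. Balances: travel=850, emergency=650
Event 2 (transfer 250 emergency -> travel): emergency: 650 - 250 = 400, travel: 850 + 250 = 1100. Balances: travel=1100, emergency=400
Event 3 (transfer 50 emergency -> travel): emergency: 400 - 50 = 350, travel: 1100 + 50 = 1150. Balances: travel=1150, emergency=350
Event 4 (withdraw 250 from emergency): emergency: 350 - 250 = 100. Balances: travel=1150, emergency=100
Event 5 (deposit 400 to travel): travel: 1150 + 400 = 1550. Balances: travel=1550, emergency=100
Event 6 (transfer 150 emergency -> travel): emergency: 100 - 150 = -50, travel: 1550 + 150 = 1700. Balances: travel=1700, emergency=-50
Event 7 (withdraw 50 from emergency): emergency: -50 - 50 = -100. Balances: travel=1700, emergency=-100
Event 8 (deposit 250 to emergency): emergency: -100 + 250 = 150. Balances: travel=1700, emergency=150
Event 9 (transfer 150 emergency -> travel): emergency: 150 - 150 = 0, travel: 1700 + 150 = 1850. Balances: travel=1850, emergency=0
Event 10 (withdraw 50 from emergency): emergency: 0 - 50 = -50. Balances: travel=1850, emergency=-50

Final balance of travel: 1850

Answer: 1850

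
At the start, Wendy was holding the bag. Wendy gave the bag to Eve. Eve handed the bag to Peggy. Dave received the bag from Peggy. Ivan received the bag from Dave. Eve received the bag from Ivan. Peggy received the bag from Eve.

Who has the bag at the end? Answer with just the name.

Tracking the bag through each event:
Start: Wendy has the bag.
After event 1: Eve has the bag.
After event 2: Peggy has the bag.
After event 3: Dave has the bag.
After event 4: Ivan has the bag.
After event 5: Eve has the bag.
After event 6: Peggy has the bag.

Answer: Peggy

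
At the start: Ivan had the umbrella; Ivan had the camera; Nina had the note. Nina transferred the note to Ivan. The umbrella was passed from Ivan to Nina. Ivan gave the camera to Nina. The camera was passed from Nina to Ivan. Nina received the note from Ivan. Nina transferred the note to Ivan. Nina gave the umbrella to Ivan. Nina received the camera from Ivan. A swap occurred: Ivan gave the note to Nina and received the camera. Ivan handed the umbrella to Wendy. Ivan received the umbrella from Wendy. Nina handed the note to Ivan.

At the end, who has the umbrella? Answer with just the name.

Tracking all object holders:
Start: umbrella:Ivan, camera:Ivan, note:Nina
Event 1 (give note: Nina -> Ivan). State: umbrella:Ivan, camera:Ivan, note:Ivan
Event 2 (give umbrella: Ivan -> Nina). State: umbrella:Nina, camera:Ivan, note:Ivan
Event 3 (give camera: Ivan -> Nina). State: umbrella:Nina, camera:Nina, note:Ivan
Event 4 (give camera: Nina -> Ivan). State: umbrella:Nina, camera:Ivan, note:Ivan
Event 5 (give note: Ivan -> Nina). State: umbrella:Nina, camera:Ivan, note:Nina
Event 6 (give note: Nina -> Ivan). State: umbrella:Nina, camera:Ivan, note:Ivan
Event 7 (give umbrella: Nina -> Ivan). State: umbrella:Ivan, camera:Ivan, note:Ivan
Event 8 (give camera: Ivan -> Nina). State: umbrella:Ivan, camera:Nina, note:Ivan
Event 9 (swap note<->camera: now note:Nina, camera:Ivan). State: umbrella:Ivan, camera:Ivan, note:Nina
Event 10 (give umbrella: Ivan -> Wendy). State: umbrella:Wendy, camera:Ivan, note:Nina
Event 11 (give umbrella: Wendy -> Ivan). State: umbrella:Ivan, camera:Ivan, note:Nina
Event 12 (give note: Nina -> Ivan). State: umbrella:Ivan, camera:Ivan, note:Ivan

Final state: umbrella:Ivan, camera:Ivan, note:Ivan
The umbrella is held by Ivan.

Answer: Ivan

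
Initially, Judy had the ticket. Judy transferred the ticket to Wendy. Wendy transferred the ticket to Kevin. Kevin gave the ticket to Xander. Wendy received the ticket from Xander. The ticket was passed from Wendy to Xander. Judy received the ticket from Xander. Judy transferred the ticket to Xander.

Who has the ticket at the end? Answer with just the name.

Tracking the ticket through each event:
Start: Judy has the ticket.
After event 1: Wendy has the ticket.
After event 2: Kevin has the ticket.
After event 3: Xander has the ticket.
After event 4: Wendy has the ticket.
After event 5: Xander has the ticket.
After event 6: Judy has the ticket.
After event 7: Xander has the ticket.

Answer: Xander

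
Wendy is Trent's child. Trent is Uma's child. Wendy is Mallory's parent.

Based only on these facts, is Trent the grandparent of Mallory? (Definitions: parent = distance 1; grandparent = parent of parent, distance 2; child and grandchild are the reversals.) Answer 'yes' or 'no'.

Reconstructing the parent chain from the given facts:
  Uma -> Trent -> Wendy -> Mallory
(each arrow means 'parent of the next')
Positions in the chain (0 = top):
  position of Uma: 0
  position of Trent: 1
  position of Wendy: 2
  position of Mallory: 3

Trent is at position 1, Mallory is at position 3; signed distance (j - i) = 2.
'grandparent' requires j - i = 2. Actual distance is 2, so the relation HOLDS.

Answer: yes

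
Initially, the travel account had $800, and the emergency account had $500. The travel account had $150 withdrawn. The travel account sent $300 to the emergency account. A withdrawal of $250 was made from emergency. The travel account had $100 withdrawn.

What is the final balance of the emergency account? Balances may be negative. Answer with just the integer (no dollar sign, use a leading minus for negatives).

Tracking account balances step by step:
Start: travel=800, emergency=500
Event 1 (withdraw 150 from travel): travel: 800 - 150 = 650. Balances: travel=650, emergency=500
Event 2 (transfer 300 travel -> emergency): travel: 650 - 300 = 350, emergency: 500 + 300 = 800. Balances: travel=350, emergency=800
Event 3 (withdraw 250 from emergency): emergency: 800 - 250 = 550. Balances: travel=350, emergency=550
Event 4 (withdraw 100 from travel): travel: 350 - 100 = 250. Balances: travel=250, emergency=550

Final balance of emergency: 550

Answer: 550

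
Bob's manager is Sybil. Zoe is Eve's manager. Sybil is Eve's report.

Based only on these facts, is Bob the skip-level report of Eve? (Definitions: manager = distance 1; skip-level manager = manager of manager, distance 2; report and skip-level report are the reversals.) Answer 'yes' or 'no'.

Reconstructing the manager chain from the given facts:
  Zoe -> Eve -> Sybil -> Bob
(each arrow means 'manager of the next')
Positions in the chain (0 = top):
  position of Zoe: 0
  position of Eve: 1
  position of Sybil: 2
  position of Bob: 3

Bob is at position 3, Eve is at position 1; signed distance (j - i) = -2.
'skip-level report' requires j - i = -2. Actual distance is -2, so the relation HOLDS.

Answer: yes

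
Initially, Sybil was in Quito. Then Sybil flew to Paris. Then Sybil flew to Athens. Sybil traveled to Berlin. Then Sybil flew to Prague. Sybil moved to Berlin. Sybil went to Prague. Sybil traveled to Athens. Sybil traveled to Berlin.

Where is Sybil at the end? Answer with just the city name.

Answer: Berlin

Derivation:
Tracking Sybil's location:
Start: Sybil is in Quito.
After move 1: Quito -> Paris. Sybil is in Paris.
After move 2: Paris -> Athens. Sybil is in Athens.
After move 3: Athens -> Berlin. Sybil is in Berlin.
After move 4: Berlin -> Prague. Sybil is in Prague.
After move 5: Prague -> Berlin. Sybil is in Berlin.
After move 6: Berlin -> Prague. Sybil is in Prague.
After move 7: Prague -> Athens. Sybil is in Athens.
After move 8: Athens -> Berlin. Sybil is in Berlin.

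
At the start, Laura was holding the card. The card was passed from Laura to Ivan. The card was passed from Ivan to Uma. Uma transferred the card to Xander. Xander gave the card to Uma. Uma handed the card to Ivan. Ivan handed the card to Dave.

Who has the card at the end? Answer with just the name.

Tracking the card through each event:
Start: Laura has the card.
After event 1: Ivan has the card.
After event 2: Uma has the card.
After event 3: Xander has the card.
After event 4: Uma has the card.
After event 5: Ivan has the card.
After event 6: Dave has the card.

Answer: Dave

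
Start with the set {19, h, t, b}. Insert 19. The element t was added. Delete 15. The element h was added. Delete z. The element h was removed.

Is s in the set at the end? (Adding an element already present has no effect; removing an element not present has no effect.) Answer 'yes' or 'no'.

Answer: no

Derivation:
Tracking the set through each operation:
Start: {19, b, h, t}
Event 1 (add 19): already present, no change. Set: {19, b, h, t}
Event 2 (add t): already present, no change. Set: {19, b, h, t}
Event 3 (remove 15): not present, no change. Set: {19, b, h, t}
Event 4 (add h): already present, no change. Set: {19, b, h, t}
Event 5 (remove z): not present, no change. Set: {19, b, h, t}
Event 6 (remove h): removed. Set: {19, b, t}

Final set: {19, b, t} (size 3)
s is NOT in the final set.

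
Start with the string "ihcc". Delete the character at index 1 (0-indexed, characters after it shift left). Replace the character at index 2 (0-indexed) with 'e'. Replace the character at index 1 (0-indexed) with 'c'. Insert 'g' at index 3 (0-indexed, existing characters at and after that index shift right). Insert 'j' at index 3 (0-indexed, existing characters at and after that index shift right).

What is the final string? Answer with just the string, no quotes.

Applying each edit step by step:
Start: "ihcc"
Op 1 (delete idx 1 = 'h'): "ihcc" -> "icc"
Op 2 (replace idx 2: 'c' -> 'e'): "icc" -> "ice"
Op 3 (replace idx 1: 'c' -> 'c'): "ice" -> "ice"
Op 4 (insert 'g' at idx 3): "ice" -> "iceg"
Op 5 (insert 'j' at idx 3): "iceg" -> "icejg"

Answer: icejg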